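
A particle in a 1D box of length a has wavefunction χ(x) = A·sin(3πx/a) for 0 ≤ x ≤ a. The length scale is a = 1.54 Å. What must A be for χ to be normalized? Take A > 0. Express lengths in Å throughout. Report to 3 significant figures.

A ≈ 1.14 Å^(-1/2)

The normalization condition is ∫|χ|² dx = 1 from 0 to a.
With χ = A·sin(3πx/a), the integral evaluates to A²·[a/2].
Substituting a = 1.54 gives A² = 1.299, so A = 1.140.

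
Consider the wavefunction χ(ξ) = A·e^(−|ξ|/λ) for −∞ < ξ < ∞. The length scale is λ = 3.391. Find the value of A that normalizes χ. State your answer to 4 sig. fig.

We need A² ∫|f|² dξ = 1, taking the integral from −∞ to ∞.
With χ = A·e^(−|ξ|/λ), the integral evaluates to A²·[λ].
Setting this equal to 1 gives A² = 1/(λ).
Plugging in λ = 3.391 yields A = 0.54305.

A ≈ 0.5430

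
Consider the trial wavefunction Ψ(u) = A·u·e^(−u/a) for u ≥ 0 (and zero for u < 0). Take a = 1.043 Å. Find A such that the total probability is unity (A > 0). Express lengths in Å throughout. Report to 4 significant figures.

A ≈ 1.878 Å^(-3/2)

We need A² ∫|f|² du = 1, taking the integral from 0 to ∞.
Using ∫₀^∞ uⁿ e^(−αu) du = n!/αⁿ⁺¹, with Ψ = A·u·e^(−u/a), the integral evaluates to A²·[a^3/4].
So A² = (a^3/4)^(−1).
Plugging in a = 1.043 yields A = 1.8776.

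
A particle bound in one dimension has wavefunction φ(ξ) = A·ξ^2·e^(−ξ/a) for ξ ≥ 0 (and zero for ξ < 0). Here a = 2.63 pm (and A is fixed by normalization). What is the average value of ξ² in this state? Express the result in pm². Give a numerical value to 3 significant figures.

The expectation value is the |φ|²-weighted average of ξ^2: ∫ ξ^2|φ|² dξ.
Using ∫₀^∞ ξⁿ e^(−αξ) dξ = n!/αⁿ⁺¹, the ratio of the moment integral to the normalization integral gives ⟨ξ²⟩ = 15·a^2/2.
Putting a = 2.63 gives 51.88.

⟨ξ^2⟩ ≈ 51.9 pm^2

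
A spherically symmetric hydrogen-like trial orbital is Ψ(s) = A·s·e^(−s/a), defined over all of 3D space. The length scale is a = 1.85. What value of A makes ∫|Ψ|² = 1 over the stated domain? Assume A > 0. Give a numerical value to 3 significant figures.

Normalization requires ∫|Ψ|² 4πs² ds = 1, integrated from 0 to ∞.
The angular integral contributes 4π, leaving ∫₀^∞ s²|Ψ|² ds.
∫|Ψ|² 4πs² ds = A²·(3·π·a^5).
Hence A² = 1/[3·π·a^5].
Plugging in a = 1.85 yields A = 0.06997.

A ≈ 0.0700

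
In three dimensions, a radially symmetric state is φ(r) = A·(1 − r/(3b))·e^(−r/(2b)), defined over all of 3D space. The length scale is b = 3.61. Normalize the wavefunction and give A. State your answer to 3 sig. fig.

Normalization requires ∫|φ|² 4πr² dr = 1, integrated from 0 to ∞.
∫|φ|² 4πr² dr = A²·(8·π·b^3/3).
Setting this equal to 1 gives A² = 1/(8·π·b^3/3).
With b = 3.61: A² = 0.002537 and A = 0.05037.

A ≈ 0.0504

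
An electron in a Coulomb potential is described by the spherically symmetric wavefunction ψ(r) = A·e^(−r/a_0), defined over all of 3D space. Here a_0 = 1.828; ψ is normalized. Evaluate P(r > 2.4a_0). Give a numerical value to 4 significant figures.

With dV = 4πr²dr, the probability is ∫|ψ|² dV over r > 2.4a_0.
Normalization gives A² = 1/(π·a_0^3).
In terms of u = r/a_0 (A², 4π and the length scale all cancel between numerator and denominator), P = [∫_{2.4}^{∞} u^2·e^(-2·u) du] / [∫_{0}^{∞} u^2·e^(-2·u) du].
Using ∫ u^2·e^(-2·u) du = -(2·u^2 + 2·u + 1)·e^(-2·u)/4, the numerator is 433·e^(-24/5)/100 and the denominator is 1/4.
Taking the ratio yields P = 0.14254.

P ≈ 0.1425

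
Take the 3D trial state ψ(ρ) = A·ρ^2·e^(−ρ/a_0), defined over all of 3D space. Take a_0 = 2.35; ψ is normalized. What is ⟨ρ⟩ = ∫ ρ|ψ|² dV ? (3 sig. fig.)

The expectation value is the |ψ|²-weighted average of ρ: ∫ ρ|ψ|² 4πρ² dρ.
With ∫₀^∞ ρ^7 e^(−αρ) dρ = 7!/α^8, the ratio of the moment integral to the normalization integral gives ⟨ρ⟩ = 7·a_0/2.
With a_0 = 2.35, ⟨ρ⟩ = 8.225.

⟨ρ⟩ ≈ 8.23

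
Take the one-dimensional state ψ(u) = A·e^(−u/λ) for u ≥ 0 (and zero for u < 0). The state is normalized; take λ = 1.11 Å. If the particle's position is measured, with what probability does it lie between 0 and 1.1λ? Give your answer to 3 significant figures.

P ≈ 0.889

The probability is P = ∫ |ψ|² du over [0, 1.1λ].
The normalization integral ∫|ψ|²du over the whole domain equals λ/2·A², and A² cancels in the ratio.
Substituting t = u/λ, A² and the length scale cancel in the ratio: P = ∫_{0}^{1.1} e^(-2·t) dt / ∫_{0}^{∞} e^(-2·t) dt.
With ∫ e^(-2·t) dt = -e^(-2·t)/2 + C, the region integral is 1/2 - e^(-11/5)/2 and the full one is 1/2.
The result is P = 0.8892.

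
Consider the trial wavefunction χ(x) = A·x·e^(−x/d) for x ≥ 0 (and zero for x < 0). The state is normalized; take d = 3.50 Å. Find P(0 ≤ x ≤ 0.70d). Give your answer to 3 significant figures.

The probability is P = ∫ |χ|² dx over [0, 0.70d].
Since A² = 1/(d^3/4), this is the region integral divided by the full normalization integral.
Let u = x/d; then A² and the length scale cancel, so P = ∫_{0}^{0.70} u^2·e^(-2·u) du ÷ ∫_{0}^{∞} u^2·e^(-2·u) du.
With ∫ u^2·e^(-2·u) du = -(2·u^2 + 2·u + 1)·e^(-2·u)/4 + C, the region integral is 1/4 - 169·e^(-7/5)/200 and the full one is 1/4.
Taking the ratio, P = 0.1665.

P ≈ 0.167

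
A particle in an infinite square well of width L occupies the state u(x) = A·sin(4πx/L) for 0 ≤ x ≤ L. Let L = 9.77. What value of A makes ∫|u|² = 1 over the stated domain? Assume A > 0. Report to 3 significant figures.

Normalization requires ∫|u|² dx = 1, integrated from 0 to L.
Using sin²θ = (1 − cos 2θ)/2, ∫|u|² dx = A²·(L/2).
Plugging in L = 9.77 yields A = 0.4524.

A ≈ 0.452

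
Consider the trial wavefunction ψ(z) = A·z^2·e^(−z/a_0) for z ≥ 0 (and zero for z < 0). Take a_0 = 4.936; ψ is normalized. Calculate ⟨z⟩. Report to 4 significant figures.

By definition ⟨z⟩ = ∫ z |ψ(z)|² dz.
With ∫₀^∞ z^5 e^(−αz) dz = 5!/α^6, since the A² factors cancel between numerator and denominator, ⟨z⟩ = 5·a_0/2.
With a_0 = 4.936, ⟨z⟩ = 12.340.

⟨z⟩ ≈ 12.34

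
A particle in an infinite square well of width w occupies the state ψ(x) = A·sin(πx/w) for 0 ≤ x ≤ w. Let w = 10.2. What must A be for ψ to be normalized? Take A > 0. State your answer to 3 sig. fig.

A ≈ 0.443

Normalization requires ∫|ψ|² dx = 1, integrated from 0 to w.
Using sin²θ = (1 − cos 2θ)/2, with ψ = A·sin(πx/w), the integral evaluates to A²·[w/2].
So A² = (w/2)^(−1).
Plugging in w = 10.2 yields A = 0.4428.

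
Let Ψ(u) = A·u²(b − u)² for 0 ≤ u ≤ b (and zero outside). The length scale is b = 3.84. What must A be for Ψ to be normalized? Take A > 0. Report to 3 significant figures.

A ≈ 0.0589

The normalization condition is ∫|Ψ|² du = 1 from 0 to b.
Expanding the polynomial and integrating term by term, the integral (without the A² prefactor) comes out to b^9/630.
Setting this equal to 1 gives A² = 1/(b^9/630).
Substituting b = 3.84 gives A² = 0.003470, so A = 0.05891.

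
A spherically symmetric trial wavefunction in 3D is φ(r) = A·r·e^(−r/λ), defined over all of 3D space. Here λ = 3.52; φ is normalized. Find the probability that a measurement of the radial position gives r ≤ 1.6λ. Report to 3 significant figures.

P = ∫ |φ|² 4πr² dr over r ≤ 1.6λ.
The full normalization integral is A²·[3·π·λ^5] = 1, fixing A².
Substituting u = r/λ, A², 4π and the length scale all cancel in the ratio: P = ∫_{0}^{1.6} u^4·e^(-2·u) du / ∫_{0}^{∞} u^4·e^(-2·u) du.
An antiderivative of u^4·e^(-2·u) is -(u^4/2 + u^3 + 3·u^2/2 + 3·u/2 + 3/4)·e^(-2·u); evaluating from 0 to 1.6 gives ≈ 0.16454, while the full integral is 3/4.
Taking the ratio yields P = 0.2194.

P ≈ 0.219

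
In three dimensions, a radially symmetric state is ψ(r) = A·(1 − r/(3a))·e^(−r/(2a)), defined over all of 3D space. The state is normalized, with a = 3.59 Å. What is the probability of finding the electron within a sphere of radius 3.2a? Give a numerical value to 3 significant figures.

P ≈ 0.353

Integrate the radial probability density 4πr²|ψ|² over r ≤ 3.2a.
Normalization gives A² = 1/(8·π·a^3/3).
In terms of u = r/a (A², 4π and the length scale all cancel between numerator and denominator), P = [∫_{0}^{3.2} u^2·(1 - u/3)^2·e^(-u) du] / [∫_{0}^{∞} u^2·(1 - u/3)^2·e^(-u) du].
Using ∫ u^2·(1 - u/3)^2·e^(-u) du = (-u^4 + 2·u^3 - 3·u^2 - 6·u - 6)·e^(-u)/9, the numerator is 2/3 - 6614·e^(-16/5)/625 and the denominator is 2/3.
The region integral divided by the full integral gives P = 0.3530.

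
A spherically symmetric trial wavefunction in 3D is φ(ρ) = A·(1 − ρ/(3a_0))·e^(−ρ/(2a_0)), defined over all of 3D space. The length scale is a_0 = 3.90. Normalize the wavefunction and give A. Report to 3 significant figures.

We need A² ∫|f|² 4πρ² dρ = 1, taking the integral from 0 to ∞.
Using ∫₀^∞ ρⁿ e^(−αρ) dρ = n!/αⁿ⁺¹, ∫|φ|² 4πρ² dρ = A²·(8·π·a_0^3/3).
So A² = (8·π·a_0^3/3)^(−1).
With a_0 = 3.90: A² = 0.002012 and A = 0.04486.

A ≈ 0.0449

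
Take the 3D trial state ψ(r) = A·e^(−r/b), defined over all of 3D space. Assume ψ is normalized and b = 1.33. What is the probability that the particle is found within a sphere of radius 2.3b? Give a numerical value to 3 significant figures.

P = ∫ |ψ|² 4πr² dr over r ≤ 2.3b.
Normalization gives A² = 1/(π·b^3).
Let u = r/b; then A², 4π and the length scale all cancel, so P = ∫_{0}^{2.3} u^2·e^(-2·u) du ÷ ∫_{0}^{∞} u^2·e^(-2·u) du.
Using ∫ u^2·e^(-2·u) du = -(2·u^2 + 2·u + 1)·e^(-2·u)/4, the numerator is 1/4 - 809·e^(-23/5)/200 and the denominator is 1/4.
This evaluates to P = 0.8374.

P ≈ 0.837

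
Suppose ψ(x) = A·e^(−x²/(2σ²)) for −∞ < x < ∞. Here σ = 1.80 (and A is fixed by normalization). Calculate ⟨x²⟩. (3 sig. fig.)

⟨x²⟩ = ∫ x^2 |ψ|² dx over the full domain.
Using the Gaussian integral ∫_{−∞}^{∞} e^(−αx²) dx = √(π/α), the ratio of the moment integral to the normalization integral gives ⟨x²⟩ = σ^2/2.
With σ = 1.80, ⟨x^2⟩ = 1.620.

⟨x^2⟩ ≈ 1.62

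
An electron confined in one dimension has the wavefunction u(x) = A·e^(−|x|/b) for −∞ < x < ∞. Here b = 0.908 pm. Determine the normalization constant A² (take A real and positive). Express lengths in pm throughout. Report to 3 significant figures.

Normalization requires ∫|u|² dx = 1, integrated from −∞ to ∞.
Carrying out the integral gives A² · b.
With b = 0.908: A² = 1.101 and A = 1.049.

A^2 ≈ 1.10 pm^(-1)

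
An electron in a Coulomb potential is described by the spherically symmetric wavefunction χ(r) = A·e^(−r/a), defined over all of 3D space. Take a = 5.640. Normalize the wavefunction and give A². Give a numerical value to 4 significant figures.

A^2 ≈ 0.001774

Normalization requires ∫|χ|² 4πr² dr = 1, integrated from 0 to ∞.
With ∫₀^∞ r^2 e^(−αr) dr = 2!/α^3, ∫|χ|² 4πr² dr = A²·(π·a^3).
Setting this equal to 1 gives A² = 1/(π·a^3).
Plugging in a = 5.640 yields A = 0.042122.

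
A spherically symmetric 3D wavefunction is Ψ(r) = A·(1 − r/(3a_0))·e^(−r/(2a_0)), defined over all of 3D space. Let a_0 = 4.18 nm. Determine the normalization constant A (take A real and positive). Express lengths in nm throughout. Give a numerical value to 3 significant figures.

Normalization requires ∫|Ψ|² 4πr² dr = 1, integrated from 0 to ∞.
∫|Ψ|² 4πr² dr = A²·(8·π·a_0^3/3).
So A² = (8·π·a_0^3/3)^(−1).
Plugging in a_0 = 4.18 yields A = 0.04043.

A ≈ 0.0404 nm^(-3/2)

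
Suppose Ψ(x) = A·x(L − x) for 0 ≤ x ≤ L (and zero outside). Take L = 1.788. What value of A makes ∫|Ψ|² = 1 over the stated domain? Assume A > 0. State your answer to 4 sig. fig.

A ≈ 1.281

We need A² ∫|f|² dx = 1, taking the integral from 0 to L.
With Ψ = A·x(L − x), the integral evaluates to A²·[L^5/30].
Hence A² = 1/[L^5/30].
With L = 1.788: A² = 1.6417 and A = 1.2813.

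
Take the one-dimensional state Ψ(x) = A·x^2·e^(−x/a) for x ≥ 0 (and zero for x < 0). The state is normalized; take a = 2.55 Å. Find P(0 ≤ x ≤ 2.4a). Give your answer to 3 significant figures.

P ≈ 0.524

P = ∫_{0}^{2.4a} |Ψ(x)|² dx.
Since A² = 1/(3·a^5/4), this is the region integral divided by the full normalization integral.
In terms of u = x/a (A² and the length scale cancel between numerator and denominator), P = [∫_{0}^{2.4} u^4·e^(-2·u) du] / [∫_{0}^{∞} u^4·e^(-2·u) du].
An antiderivative of u^4·e^(-2·u) is -(u^4/2 + u^3 + 3·u^2/2 + 3·u/2 + 3/4)·e^(-2·u); evaluating from 0 to 2.4 gives ≈ 0.39281, while the full integral is 3/4.
Taking the ratio, P = 0.5237.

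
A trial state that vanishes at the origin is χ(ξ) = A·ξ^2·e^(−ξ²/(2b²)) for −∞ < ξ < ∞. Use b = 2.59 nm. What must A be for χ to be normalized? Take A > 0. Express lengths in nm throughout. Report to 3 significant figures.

A ≈ 0.0803 nm^(-5/2)

We need A² ∫|f|² dξ = 1, taking the integral from −∞ to ∞.
With ∫_{−∞}^{∞} ξ^(2m) e^(−αξ²) dξ = (2m−1)!!·√π / (2^m α^(m+1/2)), the integral (without the A² prefactor) comes out to 3·√(π)·b^5/4.
So A² = (3·√(π)·b^5/4)^(−1).
With b = 2.59: A² = 0.006455 and A = 0.08034.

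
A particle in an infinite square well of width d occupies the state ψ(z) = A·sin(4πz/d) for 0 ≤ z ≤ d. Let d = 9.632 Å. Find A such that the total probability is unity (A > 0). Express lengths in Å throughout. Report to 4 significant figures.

A ≈ 0.4557 Å^(-1/2)

Normalization requires ∫|ψ|² dz = 1, integrated from 0 to d.
With ∫₀^d sin²(nπz/d) dz = d/2, with ψ = A·sin(4πz/d), the integral evaluates to A²·[d/2].
Substituting d = 9.632 gives A² = 0.20764, so A = 0.45568.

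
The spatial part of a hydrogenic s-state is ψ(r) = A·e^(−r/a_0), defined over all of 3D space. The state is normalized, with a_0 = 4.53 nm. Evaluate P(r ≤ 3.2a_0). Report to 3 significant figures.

P = ∫ |ψ|² 4πr² dr over r ≤ 3.2a_0.
The full normalization integral is A²·[π·a_0^3] = 1, fixing A².
In terms of u = r/a_0 (A², 4π and the length scale all cancel between numerator and denominator), P = [∫_{0}^{3.2} u^2·e^(-2·u) du] / [∫_{0}^{∞} u^2·e^(-2·u) du].
With ∫ u^2·e^(-2·u) du = -(2·u^2 + 2·u + 1)·e^(-2·u)/4 + C, the region integral is 1/4 - 697·e^(-32/5)/100 and the full one is 1/4.
Taking the ratio yields P = 0.9537.

P ≈ 0.954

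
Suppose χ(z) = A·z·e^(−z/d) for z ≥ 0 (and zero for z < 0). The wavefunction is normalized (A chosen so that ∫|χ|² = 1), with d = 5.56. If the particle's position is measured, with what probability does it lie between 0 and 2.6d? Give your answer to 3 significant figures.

P ≈ 0.891

The probability is P = ∫ |χ|² dz over [0, 2.6d].
The normalization integral ∫|χ|²dz over the whole domain equals d^3/4·A², and A² cancels in the ratio.
Substituting u = z/d, A² and the length scale cancel in the ratio: P = ∫_{0}^{2.6} u^2·e^(-2·u) du / ∫_{0}^{∞} u^2·e^(-2·u) du.
An antiderivative of u^2·e^(-2·u) is -(2·u^2 + 2·u + 1)·e^(-2·u)/4; evaluating from 0 to 2.6 gives 1/4 - 493·e^(-26/5)/100, while the full integral is 1/4.
This works out to P = 0.8912.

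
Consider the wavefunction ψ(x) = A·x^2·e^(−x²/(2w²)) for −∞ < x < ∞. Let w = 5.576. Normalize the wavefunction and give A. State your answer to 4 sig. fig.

Normalization requires ∫|ψ|² dx = 1, integrated from −∞ to ∞.
With ∫_{−∞}^{∞} x^(2m) e^(−αx²) dx = (2m−1)!!·√π / (2^m α^(m+1/2)), the integral (without the A² prefactor) comes out to 3·√(π)·w^5/4.
Hence A² = 1/[3·√(π)·w^5/4].
Substituting w = 5.576 gives A² = 0.00013956, so A = 0.011813.

A ≈ 0.01181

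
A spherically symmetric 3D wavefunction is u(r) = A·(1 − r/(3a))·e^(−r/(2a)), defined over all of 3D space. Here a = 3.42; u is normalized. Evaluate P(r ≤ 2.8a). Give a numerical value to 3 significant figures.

Integrate the radial probability density 4πr²|u|² over r ≤ 2.8a.
A² is fixed by ∫₀^∞ 4πr²|u|² dr = 1, i.e. A² = (8·π·a^3/3)^(−1).
Let t = r/a; then A², 4π and the length scale all cancel, so P = ∫_{0}^{2.8} t^2·(1 - t/3)^2·e^(-t) dt ÷ ∫_{0}^{∞} t^2·(1 - t/3)^2·e^(-t) dt.
Using ∫ t^2·(1 - t/3)^2·e^(-t) dt = (-t^4 + 2·t^3 - 3·t^2 - 6·t - 6)·e^(-t)/9, the numerator is ≈ 0.23504 and the denominator is 2/3.
The region integral divided by the full integral gives P = 0.3526.

P ≈ 0.353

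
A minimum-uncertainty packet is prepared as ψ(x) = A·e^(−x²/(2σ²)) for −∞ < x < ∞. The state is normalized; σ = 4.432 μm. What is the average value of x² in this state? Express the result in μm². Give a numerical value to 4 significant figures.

By definition ⟨x²⟩ = ∫ x^2 |ψ(x)|² dx.
Using the Gaussian integral ∫_{−∞}^{∞} e^(−αx²) dx = √(π/α), the ratio of the moment integral to the normalization integral gives ⟨x²⟩ = σ^2/2.
Putting σ = 4.432 gives 9.8213.

⟨x^2⟩ ≈ 9.821 μm^2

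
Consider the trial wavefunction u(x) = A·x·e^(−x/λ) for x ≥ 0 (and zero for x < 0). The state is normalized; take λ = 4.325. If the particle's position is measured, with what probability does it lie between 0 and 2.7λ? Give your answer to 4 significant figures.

P ≈ 0.9052

The probability is P = ∫ |u|² dx over [0, 2.7λ].
Since A² = 1/(λ^3/4), this is the region integral divided by the full normalization integral.
Substituting t = x/λ, A² and the length scale cancel in the ratio: P = ∫_{0}^{2.7} t^2·e^(-2·t) dt / ∫_{0}^{∞} t^2·e^(-2·t) dt.
Using ∫ t^2·e^(-2·t) dt = -(2·t^2 + 2·t + 1)·e^(-2·t)/4, the numerator is 1/4 - 1049·e^(-27/5)/200 and the denominator is 1/4.
The result is P = 0.90524.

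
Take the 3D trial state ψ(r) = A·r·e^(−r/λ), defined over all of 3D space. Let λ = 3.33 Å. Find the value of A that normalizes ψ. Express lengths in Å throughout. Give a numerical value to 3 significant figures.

A ≈ 0.0161 Å^(-5/2)

The normalization condition is ∫|ψ|² 4πr² dr = 1 from 0 to ∞.
The angular integral contributes 4π, leaving ∫₀^∞ r²|ψ|² dr.
With ∫₀^∞ r^4 e^(−αr) dr = 4!/α^5, with ψ = A·r·e^(−r/λ), the integral evaluates to A²·[3·π·λ^5].
Setting this equal to 1 gives A² = 1/(3·π·λ^5).
Plugging in λ = 3.33 yields A = 0.01610.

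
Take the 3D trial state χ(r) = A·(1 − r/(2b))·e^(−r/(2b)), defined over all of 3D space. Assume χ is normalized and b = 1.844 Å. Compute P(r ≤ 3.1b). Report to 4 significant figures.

P ≈ 0.07879

P = ∫ |χ|² 4πr² dr over r ≤ 3.1b.
The full normalization integral is A²·[8·π·b^3] = 1, fixing A².
Substituting u = r/b, A², 4π and the length scale all cancel in the ratio: P = ∫_{0}^{3.1} u^2·(1 - u/2)^2·e^(-u) du / ∫_{0}^{∞} u^2·(1 - u/2)^2·e^(-u) du.
An antiderivative of u^2·(1 - u/2)^2·e^(-u) is -(u^4/4 + u^2 + 2·u + 2)·e^(-u); evaluating from 0 to 3.1 gives ≈ 0.157577, while the full integral is 2.
The region integral divided by the full integral gives P = 0.078788.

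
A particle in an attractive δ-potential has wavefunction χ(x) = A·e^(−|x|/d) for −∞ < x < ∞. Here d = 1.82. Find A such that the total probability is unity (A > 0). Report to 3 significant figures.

Require ∫ |χ|² dx = 1 over the whole domain.
Recall ∫₀^∞ x^m e^(−x/β) dx = m!·β^(m+1), the integral (without the A² prefactor) comes out to d.
Setting this equal to 1 gives A² = 1/(d).
Substituting d = 1.82 gives A² = 0.5495, so A = 0.7412.

A ≈ 0.741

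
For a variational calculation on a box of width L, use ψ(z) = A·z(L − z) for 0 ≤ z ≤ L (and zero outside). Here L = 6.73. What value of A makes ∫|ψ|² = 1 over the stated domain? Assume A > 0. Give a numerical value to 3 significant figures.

A ≈ 0.0466

Normalization requires ∫|ψ|² dz = 1, integrated from 0 to L.
Expanding the polynomial and integrating term by term, ∫|ψ|² dz = A²·(L^5/30).
So A² = (L^5/30)^(−1).
Plugging in L = 6.73 yields A = 0.04661.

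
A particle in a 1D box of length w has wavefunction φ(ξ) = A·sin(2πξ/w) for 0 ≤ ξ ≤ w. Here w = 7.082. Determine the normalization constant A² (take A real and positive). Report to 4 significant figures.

The normalization condition is ∫|φ|² dξ = 1 from 0 to w.
With ∫₀^w sin²(nπξ/w) dξ = w/2, with φ = A·sin(2πξ/w), the integral evaluates to A²·[w/2].
So A² = (w/2)^(−1).
With w = 7.082: A² = 0.28241 and A = 0.53142.

A^2 ≈ 0.2824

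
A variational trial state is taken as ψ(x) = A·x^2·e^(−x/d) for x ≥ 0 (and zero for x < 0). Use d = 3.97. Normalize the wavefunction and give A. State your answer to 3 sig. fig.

A ≈ 0.0368

Require ∫ |ψ|² dx = 1 over the whole domain.
The integral (without the A² prefactor) comes out to 3·d^5/4.
Hence A² = 1/[3·d^5/4].
Substituting d = 3.97 gives A² = 0.001352, so A = 0.03677.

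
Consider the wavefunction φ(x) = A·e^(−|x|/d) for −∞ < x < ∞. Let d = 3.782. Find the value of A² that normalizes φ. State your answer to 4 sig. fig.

A^2 ≈ 0.2644

We need A² ∫|f|² dx = 1, taking the integral from −∞ to ∞.
Using ∫₀^∞ xⁿ e^(−αx) dx = n!/αⁿ⁺¹, with φ = A·e^(−|x|/d), the integral evaluates to A²·[d].
So A² = (d)^(−1).
Plugging in d = 3.782 yields A = 0.51421.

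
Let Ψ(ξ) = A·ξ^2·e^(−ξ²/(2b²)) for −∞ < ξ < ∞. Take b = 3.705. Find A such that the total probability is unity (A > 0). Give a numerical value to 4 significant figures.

A ≈ 0.03283

We need A² ∫|f|² dξ = 1, taking the integral from −∞ to ∞.
Using the Gaussian integral ∫_{−∞}^{∞} e^(−αξ²) dξ = √(π/α), carrying out the integral gives A² · 3·√(π)·b^5/4.
Setting this equal to 1 gives A² = 1/(3·√(π)·b^5/4).
Substituting b = 3.705 gives A² = 0.0010775, so A = 0.032826.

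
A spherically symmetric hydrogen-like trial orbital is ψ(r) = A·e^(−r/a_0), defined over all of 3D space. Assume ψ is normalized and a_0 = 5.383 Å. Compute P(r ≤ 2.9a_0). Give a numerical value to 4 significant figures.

P = ∫ |ψ|² 4πr² dr over r ≤ 2.9a_0.
A² is fixed by ∫₀^∞ 4πr²|ψ|² dr = 1, i.e. A² = (π·a_0^3)^(−1).
Let u = r/a_0; then A², 4π and the length scale all cancel, so P = ∫_{0}^{2.9} u^2·e^(-2·u) du ÷ ∫_{0}^{∞} u^2·e^(-2·u) du.
Using ∫ u^2·e^(-2·u) du = -(2·u^2 + 2·u + 1)·e^(-2·u)/4, the numerator is 1/4 - 1181·e^(-29/5)/200 and the denominator is 1/4.
This evaluates to P = 0.92849.

P ≈ 0.9285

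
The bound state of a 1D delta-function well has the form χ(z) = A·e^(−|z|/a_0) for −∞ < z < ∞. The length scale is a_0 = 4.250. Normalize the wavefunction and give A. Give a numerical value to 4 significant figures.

A ≈ 0.4851

The normalization condition is ∫|χ|² dz = 1 from −∞ to ∞.
∫|χ|² dz = A²·(a_0).
Hence A² = 1/[a_0].
With a_0 = 4.250: A² = 0.23529 and A = 0.48507.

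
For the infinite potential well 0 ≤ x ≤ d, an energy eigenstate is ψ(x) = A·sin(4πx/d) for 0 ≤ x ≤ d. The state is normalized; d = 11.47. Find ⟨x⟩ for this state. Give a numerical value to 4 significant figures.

By definition ⟨x⟩ = ∫ x |ψ(x)|² dx.
Using sin²θ = (1 − cos 2θ)/2, since the A² factors cancel between numerator and denominator, ⟨x⟩ = d/2.
With d = 11.47, ⟨x⟩ = 5.7350.

⟨x⟩ ≈ 5.735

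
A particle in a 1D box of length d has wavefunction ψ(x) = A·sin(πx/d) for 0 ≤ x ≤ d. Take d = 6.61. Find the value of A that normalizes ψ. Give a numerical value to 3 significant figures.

A ≈ 0.550

We need A² ∫|f|² dx = 1, taking the integral from 0 to d.
With ∫₀^d sin²(nπx/d) dx = d/2, ∫|ψ|² dx = A²·(d/2).
With d = 6.61: A² = 0.3026 and A = 0.5501.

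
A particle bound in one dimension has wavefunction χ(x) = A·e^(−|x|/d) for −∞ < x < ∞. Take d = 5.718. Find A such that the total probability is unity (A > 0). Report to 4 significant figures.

A ≈ 0.4182

We need A² ∫|f|² dx = 1, taking the integral from −∞ to ∞.
Using ∫₀^∞ xⁿ e^(−αx) dx = n!/αⁿ⁺¹, ∫|χ|² dx = A²·(d).
Hence A² = 1/[d].
Substituting d = 5.718 gives A² = 0.17489, so A = 0.41819.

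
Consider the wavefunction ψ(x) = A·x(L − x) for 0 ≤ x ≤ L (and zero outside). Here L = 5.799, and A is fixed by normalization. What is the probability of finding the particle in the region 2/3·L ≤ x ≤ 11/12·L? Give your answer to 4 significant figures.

P ≈ 0.2048

The probability is P = ∫ |ψ|² dx over [2/3·L, 11/12·L].
The normalization integral ∫|ψ|²dx over the whole domain equals L^5/30·A², and A² cancels in the ratio.
Let u = x/L; then A² and the length scale cancel, so P = ∫_{2/3}^{11/12} u^2·(1 - u)^2 du ÷ ∫_{0}^{1} u^2·(1 - u)^2 du.
Using ∫ u^2·(1 - u)^2 du = u^3·(6·u^2 - 15·u + 10)/30, the numerator is ≈ 0.00682629 and the denominator is 1/30.
Taking the ratio, P = 0.20479.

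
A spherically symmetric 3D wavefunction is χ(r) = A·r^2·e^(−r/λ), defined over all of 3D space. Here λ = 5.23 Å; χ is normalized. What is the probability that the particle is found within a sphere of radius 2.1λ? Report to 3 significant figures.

P ≈ 0.133

Integrate the radial probability density 4πr²|χ|² over r ≤ 2.1λ.
Normalization gives A² = 1/(45·π·λ^7/2).
In terms of u = r/λ (A², 4π and the length scale all cancel between numerator and denominator), P = [∫_{0}^{2.1} u^6·e^(-2·u) du] / [∫_{0}^{∞} u^6·e^(-2·u) du].
With ∫ u^6·e^(-2·u) du = -(4·u^6 + 12·u^5 + 30·u^4 + 60·u^3 + 90·u^2 + 90·u + 45)·e^(-2·u)/8 + C, the region integral is ≈ 0.74552 and the full one is 45/8.
The region integral divided by the full integral gives P = 0.1325.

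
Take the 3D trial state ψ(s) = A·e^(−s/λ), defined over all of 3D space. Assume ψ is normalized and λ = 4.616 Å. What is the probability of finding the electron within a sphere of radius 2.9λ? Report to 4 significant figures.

P ≈ 0.9285

With dV = 4πs²ds, the probability is ∫|ψ|² dV over s ≤ 2.9λ.
The full normalization integral is A²·[π·λ^3] = 1, fixing A².
In terms of u = s/λ (A², 4π and the length scale all cancel between numerator and denominator), P = [∫_{0}^{2.9} u^2·e^(-2·u) du] / [∫_{0}^{∞} u^2·e^(-2·u) du].
An antiderivative of u^2·e^(-2·u) is -(2·u^2 + 2·u + 1)·e^(-2·u)/4; evaluating from 0 to 2.9 gives 1/4 - 1181·e^(-29/5)/200, while the full integral is 1/4.
The region integral divided by the full integral gives P = 0.92849.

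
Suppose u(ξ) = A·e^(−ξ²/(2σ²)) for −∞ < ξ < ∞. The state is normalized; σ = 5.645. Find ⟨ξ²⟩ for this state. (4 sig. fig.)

⟨ξ^2⟩ ≈ 15.93

The expectation value is the |u|²-weighted average of ξ^2: ∫ ξ^2|u|² dξ.
Differentiating ∫e^(−αξ²) dξ = √(π/α) under α to get the higher moments, since the A² factors cancel between numerator and denominator, ⟨ξ²⟩ = σ^2/2.
With σ = 5.645, ⟨ξ^2⟩ = 15.933.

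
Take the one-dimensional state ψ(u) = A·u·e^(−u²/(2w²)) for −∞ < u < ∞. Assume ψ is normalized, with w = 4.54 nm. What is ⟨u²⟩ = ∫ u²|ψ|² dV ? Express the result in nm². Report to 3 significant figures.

⟨u^2⟩ ≈ 30.9 nm^2

The expectation value is the |ψ|²-weighted average of u^2: ∫ u^2|ψ|² du.
Since the A² factors cancel between numerator and denominator, ⟨u²⟩ = 3·w^2/2.
Putting w = 4.54 gives 30.92.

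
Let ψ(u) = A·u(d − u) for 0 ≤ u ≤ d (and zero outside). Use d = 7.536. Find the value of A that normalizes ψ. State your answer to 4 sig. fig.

A ≈ 0.03513

Require ∫ |ψ|² du = 1 over the whole domain.
The integral (without the A² prefactor) comes out to d^5/30.
Setting this equal to 1 gives A² = 1/(d^5/30).
Substituting d = 7.536 gives A² = 0.0012343, so A = 0.035132.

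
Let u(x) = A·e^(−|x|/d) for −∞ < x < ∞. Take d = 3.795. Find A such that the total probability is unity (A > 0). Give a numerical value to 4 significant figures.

A ≈ 0.5133

Require ∫ |u|² dx = 1 over the whole domain.
Carrying out the integral gives A² · d.
Plugging in d = 3.795 yields A = 0.51333.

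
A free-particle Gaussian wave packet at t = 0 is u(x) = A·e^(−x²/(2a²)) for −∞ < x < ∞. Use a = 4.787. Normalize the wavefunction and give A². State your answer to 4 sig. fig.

A^2 ≈ 0.1179

The normalization condition is ∫|u|² dx = 1 from −∞ to ∞.
Using the Gaussian integral ∫_{−∞}^{∞} e^(−αx²) dx = √(π/α), the integral (without the A² prefactor) comes out to √(π)·a.
So A² = (√(π)·a)^(−1).
Plugging in a = 4.787 yields A = 0.34331.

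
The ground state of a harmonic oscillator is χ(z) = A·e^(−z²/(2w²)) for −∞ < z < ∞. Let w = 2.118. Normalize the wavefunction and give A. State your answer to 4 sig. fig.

A ≈ 0.5161

Require ∫ |χ|² dz = 1 over the whole domain.
Using the Gaussian integral ∫_{−∞}^{∞} e^(−αz²) dz = √(π/α), carrying out the integral gives A² · √(π)·w.
So A² = (√(π)·w)^(−1).
Plugging in w = 2.118 yields A = 0.51612.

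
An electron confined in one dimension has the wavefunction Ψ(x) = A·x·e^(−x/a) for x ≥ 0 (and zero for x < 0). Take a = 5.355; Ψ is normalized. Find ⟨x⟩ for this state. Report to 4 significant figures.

The expectation value is the |Ψ|²-weighted average of x: ∫ x|Ψ|² dx.
The ratio of the moment integral to the normalization integral gives ⟨x⟩ = 3·a/2.
Putting a = 5.355 gives 8.0325.

⟨x⟩ ≈ 8.033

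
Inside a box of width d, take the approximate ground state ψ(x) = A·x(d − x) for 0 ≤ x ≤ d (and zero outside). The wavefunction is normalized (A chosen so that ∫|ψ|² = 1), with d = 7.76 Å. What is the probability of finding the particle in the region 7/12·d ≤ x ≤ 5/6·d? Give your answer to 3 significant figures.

P ≈ 0.311

P = ∫_{7/12·d}^{5/6·d} |ψ(x)|² dx.
With A² fixed by ∫|ψ|² = 1, i.e. A² = (d^5/30)^(−1), substitute and integrate.
Substituting u = x/d, A² and the length scale cancel in the ratio: P = ∫_{7/12}^{5/6} u^2·(1 - u)^2 du / ∫_{0}^{1} u^2·(1 - u)^2 du.
Using ∫ u^2·(1 - u)^2 du = u^3·(6·u^2 - 15·u + 10)/30, the numerator is ≈ 0.010371 and the denominator is 1/30.
The result is P = 0.3111.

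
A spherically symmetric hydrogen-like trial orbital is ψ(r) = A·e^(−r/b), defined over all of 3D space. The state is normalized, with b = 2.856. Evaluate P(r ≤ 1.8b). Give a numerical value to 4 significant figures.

P = ∫ |ψ|² 4πr² dr over r ≤ 1.8b.
The full normalization integral is A²·[π·b^3] = 1, fixing A².
Substituting u = r/b, A², 4π and the length scale all cancel in the ratio: P = ∫_{0}^{1.8} u^2·e^(-2·u) du / ∫_{0}^{∞} u^2·e^(-2·u) du.
Using ∫ u^2·e^(-2·u) du = -(2·u^2 + 2·u + 1)·e^(-2·u)/4, the numerator is 1/4 - 277·e^(-18/5)/100 and the denominator is 1/4.
This evaluates to P = 0.69725.

P ≈ 0.6973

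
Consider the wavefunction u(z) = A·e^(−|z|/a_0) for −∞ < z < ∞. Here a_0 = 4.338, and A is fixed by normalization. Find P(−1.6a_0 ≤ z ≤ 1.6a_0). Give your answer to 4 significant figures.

|u|² is the probability density, so P = ∫_{−1.6a_0}^{1.6a_0} |u|² dz.
Since A² = 1/(a_0), this is the region integral divided by the full normalization integral.
By symmetry take twice the z ≥ 0 contribution in numerator and denominator; the 2's cancel. In terms of t = z/a_0 (A² and the length scale cancel between numerator and denominator), P = [∫_{0}^{1.6} e^(-2·t) dt] / [∫_{0}^{∞} e^(-2·t) dt].
An antiderivative of e^(-2·t) is -e^(-2·t)/2; evaluating from 0 to 1.6 gives 1/2 - e^(-16/5)/2, while the full integral is 1/2.
Evaluating gives P = 0.95924.

P ≈ 0.9592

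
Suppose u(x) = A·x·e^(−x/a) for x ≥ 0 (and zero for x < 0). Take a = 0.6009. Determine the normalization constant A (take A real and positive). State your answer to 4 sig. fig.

A ≈ 4.294

Normalization requires ∫|u|² dx = 1, integrated from 0 to ∞.
Recall ∫₀^∞ x^m e^(−x/β) dx = m!·β^(m+1), carrying out the integral gives A² · a^3/4.
Plugging in a = 0.6009 yields A = 4.2937.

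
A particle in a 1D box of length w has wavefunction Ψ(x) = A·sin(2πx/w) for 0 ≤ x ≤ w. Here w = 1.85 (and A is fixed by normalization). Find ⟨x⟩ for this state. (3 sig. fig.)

⟨x⟩ ≈ 0.925

⟨x⟩ = ∫ x |Ψ|² dx over the full domain.
With ∫₀^w sin²(nπx/w) dx = w/2, evaluating both integrals, ⟨x⟩ = w/2.
Putting w = 1.85 gives 0.9250.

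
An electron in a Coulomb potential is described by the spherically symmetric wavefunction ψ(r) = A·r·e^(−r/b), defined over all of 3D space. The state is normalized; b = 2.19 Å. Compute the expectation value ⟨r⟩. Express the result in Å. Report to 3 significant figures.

⟨r⟩ = ∫ r |ψ|² 4πr² dr over the full domain.
Using ∫₀^∞ rⁿ e^(−αr) dr = n!/αⁿ⁺¹, the ratio of the moment integral to the normalization integral gives ⟨r⟩ = 5·b/2.
Putting b = 2.19 gives 5.475.

⟨r⟩ ≈ 5.48 Å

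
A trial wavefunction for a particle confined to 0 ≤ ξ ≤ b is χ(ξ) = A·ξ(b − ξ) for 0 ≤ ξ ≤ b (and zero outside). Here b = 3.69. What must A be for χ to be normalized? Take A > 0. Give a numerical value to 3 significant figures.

The normalization condition is ∫|χ|² dξ = 1 from 0 to b.
Expanding the polynomial and integrating term by term, carrying out the integral gives A² · b^5/30.
Setting this equal to 1 gives A² = 1/(b^5/30).
Substituting b = 3.69 gives A² = 0.04385, so A = 0.2094.

A ≈ 0.209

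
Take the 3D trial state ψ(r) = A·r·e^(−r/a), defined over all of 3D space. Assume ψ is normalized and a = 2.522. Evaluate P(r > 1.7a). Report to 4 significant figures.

P ≈ 0.7442

With dV = 4πr²dr, the probability is ∫|ψ|² dV over r > 1.7a.
The full normalization integral is A²·[3·π·a^5] = 1, fixing A².
Let u = r/a; then A², 4π and the length scale all cancel, so P = ∫_{1.7}^{∞} u^4·e^(-2·u) du ÷ ∫_{0}^{∞} u^4·e^(-2·u) du.
Using ∫ u^4·e^(-2·u) du = -(u^4/2 + u^3 + 3·u^2/2 + 3·u/2 + 3/4)·e^(-2·u), the numerator is ≈ 0.558136 and the denominator is 3/4.
Taking the ratio yields P = 0.74418.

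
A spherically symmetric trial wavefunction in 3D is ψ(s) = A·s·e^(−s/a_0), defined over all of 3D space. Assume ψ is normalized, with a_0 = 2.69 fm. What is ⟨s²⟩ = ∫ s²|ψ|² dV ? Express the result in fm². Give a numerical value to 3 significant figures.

⟨s^2⟩ ≈ 54.3 fm^2

⟨s²⟩ = ∫ s^2 |ψ|² 4πs² ds over the full domain.
The ratio of the moment integral to the normalization integral gives ⟨s²⟩ = 15·a_0^2/2.
With a_0 = 2.69, ⟨s^2⟩ = 54.27.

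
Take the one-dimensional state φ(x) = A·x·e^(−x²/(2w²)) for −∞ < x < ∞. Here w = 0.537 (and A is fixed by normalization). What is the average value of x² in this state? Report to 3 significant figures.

⟨x^2⟩ ≈ 0.433

By definition ⟨x²⟩ = ∫ x^2 |φ(x)|² dx.
Differentiating ∫e^(−αx²) dx = √(π/α) under α to get the higher moments, evaluating both integrals, ⟨x²⟩ = 3·w^2/2.
Putting w = 0.537 gives 0.4326.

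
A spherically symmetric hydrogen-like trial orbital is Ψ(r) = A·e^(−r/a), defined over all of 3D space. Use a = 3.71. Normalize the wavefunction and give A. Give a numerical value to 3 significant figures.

The normalization condition is ∫|Ψ|² 4πr² dr = 1 from 0 to ∞.
The angular integral contributes 4π, leaving ∫₀^∞ r²|Ψ|² dr.
Using ∫₀^∞ rⁿ e^(−αr) dr = n!/αⁿ⁺¹, carrying out the integral gives A² · π·a^3.
So A² = (π·a^3)^(−1).
Substituting a = 3.71 gives A² = 0.006233, so A = 0.07895.

A ≈ 0.0790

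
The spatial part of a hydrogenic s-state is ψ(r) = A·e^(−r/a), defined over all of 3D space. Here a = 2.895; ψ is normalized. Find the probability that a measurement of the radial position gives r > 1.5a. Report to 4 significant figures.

P ≈ 0.4232

With dV = 4πr²dr, the probability is ∫|ψ|² dV over r > 1.5a.
A² is fixed by ∫₀^∞ 4πr²|ψ|² dr = 1, i.e. A² = (π·a^3)^(−1).
Let u = r/a; then A², 4π and the length scale all cancel, so P = ∫_{1.5}^{∞} u^2·e^(-2·u) du ÷ ∫_{0}^{∞} u^2·e^(-2·u) du.
Using ∫ u^2·e^(-2·u) du = -(2·u^2 + 2·u + 1)·e^(-2·u)/4, the numerator is 17·e^(-3)/8 and the denominator is 1/4.
Taking the ratio yields P = 0.42319.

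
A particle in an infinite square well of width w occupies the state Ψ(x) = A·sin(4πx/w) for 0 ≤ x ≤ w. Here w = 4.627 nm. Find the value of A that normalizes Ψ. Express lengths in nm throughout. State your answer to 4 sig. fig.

Require ∫ |Ψ|² dx = 1 over the whole domain.
Carrying out the integral gives A² · w/2.
So A² = (w/2)^(−1).
Substituting w = 4.627 gives A² = 0.43225, so A = 0.65745.

A ≈ 0.6575 nm^(-1/2)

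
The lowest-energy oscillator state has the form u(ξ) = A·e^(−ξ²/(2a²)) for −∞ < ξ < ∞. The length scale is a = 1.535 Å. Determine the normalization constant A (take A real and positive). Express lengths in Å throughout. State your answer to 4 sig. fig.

Normalization requires ∫|u|² dξ = 1, integrated from −∞ to ∞.
The integral (without the A² prefactor) comes out to √(π)·a.
So A² = (√(π)·a)^(−1).
Plugging in a = 1.535 yields A = 0.60626.

A ≈ 0.6063 Å^(-1/2)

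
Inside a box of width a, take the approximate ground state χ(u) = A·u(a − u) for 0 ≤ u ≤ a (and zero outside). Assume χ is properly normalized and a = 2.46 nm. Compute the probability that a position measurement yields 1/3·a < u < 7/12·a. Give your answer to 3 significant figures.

P ≈ 0.444

|χ|² is the probability density, so P = ∫_{1/3·a}^{7/12·a} |χ|² du.
With A² fixed by ∫|χ|² = 1, i.e. A² = (a^5/30)^(−1), substitute and integrate.
In terms of t = u/a (A² and the length scale cancel between numerator and denominator), P = [∫_{1/3}^{7/12} t^2·(1 - t)^2 dt] / [∫_{0}^{1} t^2·(1 - t)^2 dt].
An antiderivative of t^2·(1 - t)^2 is t^3·(6·t^2 - 15·t + 10)/30; evaluating from 1/3 to 7/12 gives ≈ 0.014783, while the full integral is 1/30.
Taking the ratio, P = 0.4435.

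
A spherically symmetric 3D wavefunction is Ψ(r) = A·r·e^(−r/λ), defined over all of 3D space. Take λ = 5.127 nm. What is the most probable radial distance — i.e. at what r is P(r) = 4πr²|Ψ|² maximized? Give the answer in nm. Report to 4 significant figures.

r ≈ 10.25 nm

The maximum of P(r) = 4πr²|Ψ|² occurs where its derivative vanishes.
This gives r = 2·λ.
With λ = 5.127, the most probable radial distance is 10.254 nm.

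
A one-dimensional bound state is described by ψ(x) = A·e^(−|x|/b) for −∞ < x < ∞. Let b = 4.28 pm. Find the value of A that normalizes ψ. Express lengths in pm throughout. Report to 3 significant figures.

Normalization requires ∫|ψ|² dx = 1, integrated from −∞ to ∞.
Recall ∫₀^∞ x^m e^(−x/β) dx = m!·β^(m+1), ∫|ψ|² dx = A²·(b).
Setting this equal to 1 gives A² = 1/(b).
Plugging in b = 4.28 yields A = 0.4834.

A ≈ 0.483 pm^(-1/2)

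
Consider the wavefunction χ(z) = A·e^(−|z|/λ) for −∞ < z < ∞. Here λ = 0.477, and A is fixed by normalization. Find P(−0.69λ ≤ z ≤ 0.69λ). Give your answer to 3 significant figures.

P ≈ 0.748

The probability is P = ∫ |χ|² dz over [−0.69λ, 0.69λ].
Since A² = 1/(λ), this is the region integral divided by the full normalization integral.
Both integrals are even about z = 0, so only the z ≥ 0 halves are needed (the factors of 2 cancel). Let u = z/λ; then A² and the length scale cancel, so P = ∫_{0}^{0.69} e^(-2·u) du ÷ ∫_{0}^{∞} e^(-2·u) du.
An antiderivative of e^(-2·u) is -e^(-2·u)/2; evaluating from 0 to 0.69 gives 1/2 - e^(-69/50)/2, while the full integral is 1/2.
The result is P = 0.7484.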